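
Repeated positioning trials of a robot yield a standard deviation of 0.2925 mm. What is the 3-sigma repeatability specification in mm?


repeatability = 3*sigma = 3*0.2925 = 0.8775

0.8775 mm


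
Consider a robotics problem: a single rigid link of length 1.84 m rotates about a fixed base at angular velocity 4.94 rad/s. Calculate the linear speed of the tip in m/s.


v = L*omega = 1.84 * 4.94 = 9.0896

9.0896 m/s


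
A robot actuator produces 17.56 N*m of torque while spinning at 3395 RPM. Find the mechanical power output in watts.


omega = 3395 * 2*pi/60 = 355.523569 rad/s
P = tau * omega = 17.56 * 355.523569 = 6242.9939

6242.9939 W


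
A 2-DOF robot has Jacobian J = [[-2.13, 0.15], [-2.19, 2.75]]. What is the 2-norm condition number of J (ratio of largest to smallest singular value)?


JJ^T eigenvalues: trace(JJ^T) = 16.9180, det(JJ^T) = det(J)^2 = 30.56984100
s_max^2 = (16.9180 + sqrt(163.93936000))/2 = 14.86094033
s_min^2 = (16.9180 - sqrt(163.93936000))/2 = 2.05705967
kappa = s_max/s_min = sqrt(14.86094033/2.05705967) = 2.6878

2.6878


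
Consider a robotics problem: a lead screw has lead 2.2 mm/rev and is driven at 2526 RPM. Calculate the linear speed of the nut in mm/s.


v = lead * (RPM/60) = 2.2*2526/60 = 92.6200

92.6200 mm/s


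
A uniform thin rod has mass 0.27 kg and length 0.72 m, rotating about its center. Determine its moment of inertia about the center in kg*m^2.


I = (1/12)*m*L^2 = (1/12)*0.27*0.72^2 = 0.0117

0.0117 kg*m^2


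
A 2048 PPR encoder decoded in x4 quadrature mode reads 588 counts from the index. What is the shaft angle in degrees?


angle = counts * 360 / (PPR*4) = 588 * 360 / 8192 = 25.8398

25.8398 degrees


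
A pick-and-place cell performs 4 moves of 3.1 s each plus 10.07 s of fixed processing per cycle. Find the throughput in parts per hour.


T_cycle = 4*3.1 + 10.07 = 22.4700 s
rate = 3600/T = 160.2136

160.2136 parts/hour


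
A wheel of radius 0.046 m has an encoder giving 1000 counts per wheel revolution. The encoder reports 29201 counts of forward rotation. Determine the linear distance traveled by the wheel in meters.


revs = 29201/1000 = 29.201000
d = revs * 2*pi*r = 29.201000 * 2*pi*0.046 = 8.4399

8.4399 m


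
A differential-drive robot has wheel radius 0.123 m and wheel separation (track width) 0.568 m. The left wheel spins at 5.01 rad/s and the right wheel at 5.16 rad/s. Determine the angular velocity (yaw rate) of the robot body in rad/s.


omega = r*(wR - wL)/L = 0.123*(5.16 - (5.01))/0.568 = 0.0325

0.0325 rad/s


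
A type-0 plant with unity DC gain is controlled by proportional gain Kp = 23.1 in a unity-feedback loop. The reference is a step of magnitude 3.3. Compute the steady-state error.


e_ss = R/(1 + Kp) = 3.3/(1 + 23.1) = 3.3/24.1000 = 0.1369

0.1369


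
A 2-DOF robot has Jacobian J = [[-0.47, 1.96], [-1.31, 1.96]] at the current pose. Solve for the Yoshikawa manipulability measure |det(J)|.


det(J) = -0.47*1.96 - (1.96)*(-1.31) = 1.6464
|det(J)| = 1.6464

1.6464


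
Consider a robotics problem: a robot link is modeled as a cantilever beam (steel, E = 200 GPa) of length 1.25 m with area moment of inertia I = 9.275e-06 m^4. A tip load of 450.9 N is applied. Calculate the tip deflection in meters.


delta = F*L^3/(3*E*I) = 450.9*1.25^3/(3*2.000e+11*9.275e-06)
      = 880.6640625/5565000 = 1.5825e-04

1.5825e-04 m


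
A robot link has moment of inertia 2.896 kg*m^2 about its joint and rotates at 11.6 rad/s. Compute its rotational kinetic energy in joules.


KE = (1/2)*I*omega^2 = 0.5*2.896*11.6^2 = 194.8429

194.8429 J


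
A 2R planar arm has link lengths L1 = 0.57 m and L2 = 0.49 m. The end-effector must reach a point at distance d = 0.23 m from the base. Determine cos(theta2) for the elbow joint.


cos(th2) = (d^2 - L1^2 - L2^2)/(2*L1*L2) = (0.23^2 - 0.57^2 - 0.49^2)/(2*0.57*0.49) = -0.9168

-0.9168


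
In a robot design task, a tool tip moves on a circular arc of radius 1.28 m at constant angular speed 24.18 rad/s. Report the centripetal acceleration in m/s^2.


a_c = omega^2 * r = 24.18^2 * 1.28 = 748.3807

748.3807 m/s^2


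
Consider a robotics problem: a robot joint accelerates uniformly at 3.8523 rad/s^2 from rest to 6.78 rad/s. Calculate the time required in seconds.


t = delta_omega / alpha = 6.78 / 3.8523 = 1.7600

1.7600 s


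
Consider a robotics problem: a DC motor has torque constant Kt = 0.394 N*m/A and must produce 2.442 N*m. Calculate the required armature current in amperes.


I = tau / Kt = 2.442/0.394 = 6.1980

6.1980 A


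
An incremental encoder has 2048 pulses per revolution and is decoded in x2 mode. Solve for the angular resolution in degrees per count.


resolution = 360 / (PPR * 2) = 360 / 4096 = 0.0879

0.0879 degrees


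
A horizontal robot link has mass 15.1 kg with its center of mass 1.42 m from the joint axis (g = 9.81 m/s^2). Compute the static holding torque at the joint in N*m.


tau = m*g*L = 15.1 * 9.81 * 1.42 = 210.3460

210.3460 N*m


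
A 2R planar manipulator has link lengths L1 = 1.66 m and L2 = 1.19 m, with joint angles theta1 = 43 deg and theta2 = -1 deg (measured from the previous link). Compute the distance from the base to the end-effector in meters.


x = L1*cos(th1) + L2*cos(th1+th2) = 2.098389
y = L1*sin(th1) + L2*sin(th1+th2) = 1.928383
d = sqrt(x^2 + y^2) = sqrt(4.403236 + 3.718661) = 2.8499

2.8499 m


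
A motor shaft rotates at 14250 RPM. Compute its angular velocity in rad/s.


omega = 14250 * 2*pi/60 = 1492.2565

1492.2565 rad/s


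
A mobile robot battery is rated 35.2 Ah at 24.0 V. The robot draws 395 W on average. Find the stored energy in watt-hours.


E = capacity * V = 35.2*24.0 = 844.8000

844.8000 Wh


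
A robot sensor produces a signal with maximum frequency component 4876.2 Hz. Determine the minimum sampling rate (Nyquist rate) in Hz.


f_s,min = 2*f_max = 2*4876.2 = 9752.4000

9752.4000 Hz


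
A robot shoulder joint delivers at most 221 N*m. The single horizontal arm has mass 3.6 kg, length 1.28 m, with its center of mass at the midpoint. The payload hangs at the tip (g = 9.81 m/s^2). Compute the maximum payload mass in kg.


tau_arm = m_arm*g*(L/2) = 3.6*9.81*1.28/2 = 22.6022 N*m
tau_payload = tau_max - tau_arm = 221 - 22.6022 = 198.3978
m_payload = tau_payload / (g*L) = 198.3978 / (9.81*1.28) = 15.8000

15.8000 kg


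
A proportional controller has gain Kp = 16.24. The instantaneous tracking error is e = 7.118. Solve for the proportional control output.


u_P = Kp * e = 16.24 * 7.118 = 115.5963

115.5963


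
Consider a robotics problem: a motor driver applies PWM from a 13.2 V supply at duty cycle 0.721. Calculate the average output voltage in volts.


V_avg = V_supply * D = 13.2*0.721 = 9.5172

9.5172 V


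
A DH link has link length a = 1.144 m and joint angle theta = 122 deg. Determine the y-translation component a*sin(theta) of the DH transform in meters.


a*sin(theta) = 1.144*sin(122 deg) = 0.9702

0.9702 m


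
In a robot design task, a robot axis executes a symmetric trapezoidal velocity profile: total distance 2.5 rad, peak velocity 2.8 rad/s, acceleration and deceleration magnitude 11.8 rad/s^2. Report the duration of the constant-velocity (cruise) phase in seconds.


t_acc = v/a = 0.237288 s, d_acc = v^2/(2a) = 0.332203 rad each
d_cruise = 2.5 - 2*0.332203 = 1.835594 rad
t_cruise = d_cruise/v = 1.835594/2.8 = 0.6556

0.6556 s


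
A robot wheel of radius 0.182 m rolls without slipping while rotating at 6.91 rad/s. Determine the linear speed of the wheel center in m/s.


v = omega * r = 6.91 * 0.182 = 1.2576

1.2576 m/s


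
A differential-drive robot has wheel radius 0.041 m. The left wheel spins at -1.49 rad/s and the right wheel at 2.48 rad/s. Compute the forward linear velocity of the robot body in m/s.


v = r*(wR + wL)/2 = 0.041*(2.48 + -1.49)/2 = 0.0203

0.0203 m/s


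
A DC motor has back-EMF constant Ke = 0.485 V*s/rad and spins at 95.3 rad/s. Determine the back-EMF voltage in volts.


V_emf = Ke * omega = 0.485*95.3 = 46.2205

46.2205 V


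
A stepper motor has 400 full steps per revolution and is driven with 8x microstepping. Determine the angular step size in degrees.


step = 360/(400*8) = 360/3200 = 0.1125

0.1125 degrees


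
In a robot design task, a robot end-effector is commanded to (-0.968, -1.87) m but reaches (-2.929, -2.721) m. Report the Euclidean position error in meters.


dx = -2.929 - (-0.968) = -1.9610, dy = -2.721 - (-1.87) = -0.8510
err = sqrt(3.845521 + 0.724201) = 2.1377

2.1377 m


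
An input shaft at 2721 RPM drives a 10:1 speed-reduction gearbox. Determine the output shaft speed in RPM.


omega_out = omega_in / N = 2721 / 10 = 272.1000

272.1000 RPM


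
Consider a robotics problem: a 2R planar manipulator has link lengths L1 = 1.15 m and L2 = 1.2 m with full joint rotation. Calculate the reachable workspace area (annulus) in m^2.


r_max = L1 + L2 = 2.3500, r_min = |L1 - L2| = 0.0500
A = pi*(r_max^2 - r_min^2) = pi*(5.5225 - 0.0025) = 17.3416

17.3416 m^2


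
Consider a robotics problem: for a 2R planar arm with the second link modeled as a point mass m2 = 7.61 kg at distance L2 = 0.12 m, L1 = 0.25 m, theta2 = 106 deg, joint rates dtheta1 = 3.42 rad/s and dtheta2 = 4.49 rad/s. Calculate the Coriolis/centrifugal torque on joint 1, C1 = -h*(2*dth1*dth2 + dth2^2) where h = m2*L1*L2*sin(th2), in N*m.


h = m2*L1*L2*sin(th2) = 7.61*0.25*0.12*sin(106 deg) = 0.219456
C1 = -h*(2*3.42*4.49 + 4.49^2) = -0.219456*50.8717 = -11.1641

-11.1641 N*m


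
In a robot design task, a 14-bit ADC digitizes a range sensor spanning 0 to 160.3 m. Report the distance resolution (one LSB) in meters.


res = range / 2^n = 160.3/2^14 = 160.3/16384 = 0.0098

0.0098 m


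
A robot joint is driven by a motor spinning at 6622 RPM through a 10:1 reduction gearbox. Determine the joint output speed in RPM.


omega_joint = omega_motor / N = 6622 / 10 = 662.2000

662.2000 RPM


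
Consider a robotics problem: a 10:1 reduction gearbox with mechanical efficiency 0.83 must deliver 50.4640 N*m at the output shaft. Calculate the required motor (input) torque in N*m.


tau_in = tau_out / (N * eta) = 50.4640 / (10 * 0.83) = 6.0800

6.0800 N*m


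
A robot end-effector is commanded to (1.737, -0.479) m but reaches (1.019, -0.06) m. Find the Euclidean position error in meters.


dx = 1.019 - (1.737) = -0.7180, dy = -0.06 - (-0.479) = 0.4190
err = sqrt(0.515524 + 0.175561) = 0.8313

0.8313 m


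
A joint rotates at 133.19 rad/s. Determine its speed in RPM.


RPM = 133.19 * 60/(2*pi) = 1271.8708

1271.8708 RPM


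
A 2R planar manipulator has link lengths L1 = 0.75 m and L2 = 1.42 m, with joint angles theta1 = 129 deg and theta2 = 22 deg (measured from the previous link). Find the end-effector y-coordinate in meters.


y = L1*sin(th1) + L2*sin(th1+th2) = 0.75*sin(129 deg) + 1.42*sin(151 deg) = 1.2713

1.2713 m


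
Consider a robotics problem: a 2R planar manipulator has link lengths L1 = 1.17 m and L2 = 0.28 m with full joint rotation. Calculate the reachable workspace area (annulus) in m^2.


r_max = L1 + L2 = 1.4500, r_min = |L1 - L2| = 0.8900
A = pi*(r_max^2 - r_min^2) = pi*(2.1025 - 0.7921) = 4.1167

4.1167 m^2


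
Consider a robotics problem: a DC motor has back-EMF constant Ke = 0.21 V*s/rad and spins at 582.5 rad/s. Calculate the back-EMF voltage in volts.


V_emf = Ke * omega = 0.21*582.5 = 122.3250

122.3250 V


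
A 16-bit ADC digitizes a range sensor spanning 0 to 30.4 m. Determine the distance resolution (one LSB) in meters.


res = range / 2^n = 30.4/2^16 = 30.4/65536 = 4.6387e-04

4.6387e-04 m


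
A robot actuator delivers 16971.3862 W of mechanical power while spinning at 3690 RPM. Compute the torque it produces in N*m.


omega = 3690 * 2*pi/60 = 386.415896 rad/s
tau = P / omega = 16971.3862 / 386.415896 = 43.9200

43.9200 N*m


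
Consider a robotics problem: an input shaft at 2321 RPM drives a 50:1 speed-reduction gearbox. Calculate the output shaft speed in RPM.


omega_out = omega_in / N = 2321 / 50 = 46.4200

46.4200 RPM


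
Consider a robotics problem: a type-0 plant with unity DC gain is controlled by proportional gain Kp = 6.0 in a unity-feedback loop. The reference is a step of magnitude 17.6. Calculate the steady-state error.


e_ss = R/(1 + Kp) = 17.6/(1 + 6.0) = 17.6/7.0000 = 2.5143

2.5143


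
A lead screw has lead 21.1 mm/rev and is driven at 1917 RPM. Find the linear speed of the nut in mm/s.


v = lead * (RPM/60) = 21.1*1917/60 = 674.1450

674.1450 mm/s


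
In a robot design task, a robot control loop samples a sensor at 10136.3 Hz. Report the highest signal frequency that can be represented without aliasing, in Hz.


f_max = f_s/2 = 10136.3/2 = 5068.1500

5068.1500 Hz


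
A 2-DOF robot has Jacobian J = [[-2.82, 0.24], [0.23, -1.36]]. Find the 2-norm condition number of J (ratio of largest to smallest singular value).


JJ^T eigenvalues: trace(JJ^T) = 9.9125, det(JJ^T) = det(J)^2 = 14.28840000
s_max^2 = (9.9125 + sqrt(41.10405625))/2 = 8.16187226
s_min^2 = (9.9125 - sqrt(41.10405625))/2 = 1.75062774
kappa = s_max/s_min = sqrt(8.16187226/1.75062774) = 2.1592

2.1592


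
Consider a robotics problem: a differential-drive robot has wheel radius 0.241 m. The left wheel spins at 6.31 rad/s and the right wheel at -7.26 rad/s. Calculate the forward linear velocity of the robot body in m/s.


v = r*(wR + wL)/2 = 0.241*(-7.26 + 6.31)/2 = -0.1145

-0.1145 m/s


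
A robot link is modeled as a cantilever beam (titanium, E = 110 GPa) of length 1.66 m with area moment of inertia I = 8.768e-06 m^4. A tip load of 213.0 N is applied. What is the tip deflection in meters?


delta = F*L^3/(3*E*I) = 213.0*1.66^3/(3*1.100e+11*8.768e-06)
      = 974.325048/2893440 = 3.3674e-04

3.3674e-04 m


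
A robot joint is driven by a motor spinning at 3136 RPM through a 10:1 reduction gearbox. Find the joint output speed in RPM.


omega_joint = omega_motor / N = 3136 / 10 = 313.6000

313.6000 RPM


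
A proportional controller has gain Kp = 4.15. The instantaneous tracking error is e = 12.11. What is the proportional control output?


u_P = Kp * e = 4.15 * 12.11 = 50.2565

50.2565


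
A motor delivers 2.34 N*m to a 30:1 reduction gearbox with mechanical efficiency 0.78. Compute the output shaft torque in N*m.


tau_out = tau_in * N * eta = 2.34 * 30 * 0.78 = 54.7560

54.7560 N*m


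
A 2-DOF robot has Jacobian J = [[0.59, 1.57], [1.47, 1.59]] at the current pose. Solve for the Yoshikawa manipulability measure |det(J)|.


det(J) = 0.59*1.59 - (1.57)*(1.47) = -1.3698
|det(J)| = 1.3698

1.3698


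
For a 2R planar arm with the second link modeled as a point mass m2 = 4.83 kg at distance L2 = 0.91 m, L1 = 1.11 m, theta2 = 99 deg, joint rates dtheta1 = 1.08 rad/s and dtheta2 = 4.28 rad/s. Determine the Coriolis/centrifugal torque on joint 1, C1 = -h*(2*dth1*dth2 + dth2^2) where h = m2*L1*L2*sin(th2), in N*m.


h = m2*L1*L2*sin(th2) = 4.83*1.11*0.91*sin(99 deg) = 4.818717
C1 = -h*(2*1.08*4.28 + 4.28^2) = -4.818717*27.5632 = -132.8193

-132.8193 N*m


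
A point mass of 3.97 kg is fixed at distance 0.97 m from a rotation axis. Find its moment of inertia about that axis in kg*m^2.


I = m*r^2 = 3.97*0.97^2 = 3.7354

3.7354 kg*m^2


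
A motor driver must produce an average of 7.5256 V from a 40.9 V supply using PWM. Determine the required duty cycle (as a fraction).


D = V_avg/V_supply = 7.5256/40.9 = 0.1840

0.1840


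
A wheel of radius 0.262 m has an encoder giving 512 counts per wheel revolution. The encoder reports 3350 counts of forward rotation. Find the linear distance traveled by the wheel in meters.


revs = 3350/512 = 6.542969
d = revs * 2*pi*r = 6.542969 * 2*pi*0.262 = 10.7710

10.7710 m


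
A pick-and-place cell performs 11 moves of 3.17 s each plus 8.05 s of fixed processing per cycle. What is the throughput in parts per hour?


T_cycle = 11*3.17 + 8.05 = 42.9200 s
rate = 3600/T = 83.8770

83.8770 parts/hour


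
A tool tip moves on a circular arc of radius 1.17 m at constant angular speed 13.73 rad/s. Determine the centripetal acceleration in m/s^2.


a_c = omega^2 * r = 13.73^2 * 1.17 = 220.5601

220.5601 m/s^2


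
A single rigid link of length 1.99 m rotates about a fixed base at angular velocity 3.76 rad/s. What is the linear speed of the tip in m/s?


v = L*omega = 1.99 * 3.76 = 7.4824

7.4824 m/s


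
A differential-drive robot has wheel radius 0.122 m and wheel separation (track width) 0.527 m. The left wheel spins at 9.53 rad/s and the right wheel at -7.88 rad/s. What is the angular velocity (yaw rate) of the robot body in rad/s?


omega = r*(wR - wL)/L = 0.122*(-7.88 - (9.53))/0.527 = -4.0304

-4.0304 rad/s


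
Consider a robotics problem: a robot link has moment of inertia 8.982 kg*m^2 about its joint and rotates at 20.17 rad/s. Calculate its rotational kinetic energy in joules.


KE = (1/2)*I*omega^2 = 0.5*8.982*20.17^2 = 1827.0686

1827.0686 J


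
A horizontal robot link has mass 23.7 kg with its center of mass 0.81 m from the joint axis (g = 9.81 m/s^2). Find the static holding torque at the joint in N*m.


tau = m*g*L = 23.7 * 9.81 * 0.81 = 188.3226

188.3226 N*m


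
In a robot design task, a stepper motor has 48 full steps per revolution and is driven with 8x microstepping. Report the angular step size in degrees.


step = 360/(48*8) = 360/384 = 0.9375

0.9375 degrees


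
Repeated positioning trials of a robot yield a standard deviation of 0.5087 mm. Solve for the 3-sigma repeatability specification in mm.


repeatability = 3*sigma = 3*0.5087 = 1.5261

1.5261 mm


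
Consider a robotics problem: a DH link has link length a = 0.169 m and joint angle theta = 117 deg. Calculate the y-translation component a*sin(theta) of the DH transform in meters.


a*sin(theta) = 0.169*sin(117 deg) = 0.1506

0.1506 m


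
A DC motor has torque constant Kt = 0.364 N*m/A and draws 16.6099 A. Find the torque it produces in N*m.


tau = Kt * I = 0.364*16.6099 = 6.0460

6.0460 N*m


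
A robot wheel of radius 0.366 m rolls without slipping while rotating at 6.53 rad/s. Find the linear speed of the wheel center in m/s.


v = omega * r = 6.53 * 0.366 = 2.3900

2.3900 m/s


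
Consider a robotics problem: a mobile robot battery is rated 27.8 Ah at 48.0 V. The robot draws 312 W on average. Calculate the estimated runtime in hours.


E = 27.8*48.0 = 1334.4000 Wh
t = E/P = 1334.4000/312 = 4.2769

4.2769 hours


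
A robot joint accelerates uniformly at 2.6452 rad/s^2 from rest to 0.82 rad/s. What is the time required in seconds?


t = delta_omega / alpha = 0.82 / 2.6452 = 0.3100

0.3100 s


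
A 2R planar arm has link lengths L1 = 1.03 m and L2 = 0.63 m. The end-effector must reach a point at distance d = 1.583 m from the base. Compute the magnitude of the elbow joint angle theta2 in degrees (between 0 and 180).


cos(th2) = (d^2 - L1^2 - L2^2)/(2*L1*L2) = (1.583^2 - 1.03^2 - 0.63^2)/(2*1.03*0.63) = 0.80758900
th2 = acos(0.80758900) = 36.1390 deg

36.1390 degrees


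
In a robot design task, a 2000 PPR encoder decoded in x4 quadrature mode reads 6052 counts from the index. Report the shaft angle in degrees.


angle = counts * 360 / (PPR*4) = 6052 * 360 / 8000 = 272.3400

272.3400 degrees


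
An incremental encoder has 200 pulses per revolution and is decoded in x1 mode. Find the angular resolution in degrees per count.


resolution = 360 / (PPR * 1) = 360 / 200 = 1.8000

1.8000 degrees


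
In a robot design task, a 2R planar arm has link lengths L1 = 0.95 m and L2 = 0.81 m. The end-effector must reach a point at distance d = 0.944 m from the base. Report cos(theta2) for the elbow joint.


cos(th2) = (d^2 - L1^2 - L2^2)/(2*L1*L2) = (0.944^2 - 0.95^2 - 0.81^2)/(2*0.95*0.81) = -0.4337

-0.4337


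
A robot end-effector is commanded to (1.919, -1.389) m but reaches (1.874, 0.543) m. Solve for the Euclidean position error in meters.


dx = 1.874 - (1.919) = -0.0450, dy = 0.543 - (-1.389) = 1.9320
err = sqrt(0.002025 + 3.732624) = 1.9325

1.9325 m


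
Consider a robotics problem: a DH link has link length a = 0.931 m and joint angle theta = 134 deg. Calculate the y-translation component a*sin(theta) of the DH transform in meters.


a*sin(theta) = 0.931*sin(134 deg) = 0.6697

0.6697 m


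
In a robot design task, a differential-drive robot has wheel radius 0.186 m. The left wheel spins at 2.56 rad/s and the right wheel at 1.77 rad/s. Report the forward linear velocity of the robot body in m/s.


v = r*(wR + wL)/2 = 0.186*(1.77 + 2.56)/2 = 0.4027

0.4027 m/s


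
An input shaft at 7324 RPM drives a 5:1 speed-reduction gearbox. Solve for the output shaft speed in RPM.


omega_out = omega_in / N = 7324 / 5 = 1464.8000

1464.8000 RPM


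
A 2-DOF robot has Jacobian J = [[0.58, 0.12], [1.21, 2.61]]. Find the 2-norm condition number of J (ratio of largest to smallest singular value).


JJ^T eigenvalues: trace(JJ^T) = 8.6270, det(JJ^T) = det(J)^2 = 1.87306596
s_max^2 = (8.6270 + sqrt(66.93286516))/2 = 8.40412542
s_min^2 = (8.6270 - sqrt(66.93286516))/2 = 0.22287458
kappa = s_max/s_min = sqrt(8.40412542/0.22287458) = 6.1407

6.1407


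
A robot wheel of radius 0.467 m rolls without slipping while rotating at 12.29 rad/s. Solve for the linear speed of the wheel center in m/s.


v = omega * r = 12.29 * 0.467 = 5.7394

5.7394 m/s


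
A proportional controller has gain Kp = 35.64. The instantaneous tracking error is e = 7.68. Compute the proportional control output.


u_P = Kp * e = 35.64 * 7.68 = 273.7152

273.7152


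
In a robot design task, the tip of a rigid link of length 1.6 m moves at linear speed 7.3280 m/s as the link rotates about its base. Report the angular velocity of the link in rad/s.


omega = v / L = 7.3280 / 1.6 = 4.5800

4.5800 rad/s


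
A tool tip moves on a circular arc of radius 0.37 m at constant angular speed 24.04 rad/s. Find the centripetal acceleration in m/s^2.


a_c = omega^2 * r = 24.04^2 * 0.37 = 213.8310

213.8310 m/s^2


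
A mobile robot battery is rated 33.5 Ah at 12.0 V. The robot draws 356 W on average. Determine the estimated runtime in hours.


E = 33.5*12.0 = 402.0000 Wh
t = E/P = 402.0000/356 = 1.1292

1.1292 hours


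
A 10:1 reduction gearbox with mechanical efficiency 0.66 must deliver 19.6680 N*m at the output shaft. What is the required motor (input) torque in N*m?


tau_in = tau_out / (N * eta) = 19.6680 / (10 * 0.66) = 2.9800

2.9800 N*m


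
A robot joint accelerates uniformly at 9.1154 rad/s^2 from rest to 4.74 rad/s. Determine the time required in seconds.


t = delta_omega / alpha = 4.74 / 9.1154 = 0.5200

0.5200 s


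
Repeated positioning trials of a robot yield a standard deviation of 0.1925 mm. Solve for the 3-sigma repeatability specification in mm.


repeatability = 3*sigma = 3*0.1925 = 0.5775

0.5775 mm


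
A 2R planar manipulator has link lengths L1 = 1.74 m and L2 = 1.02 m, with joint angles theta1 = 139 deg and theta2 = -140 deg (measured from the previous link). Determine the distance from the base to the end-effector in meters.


x = L1*cos(th1) + L2*cos(th1+th2) = -0.293350
y = L1*sin(th1) + L2*sin(th1+th2) = 1.123741
d = sqrt(x^2 + y^2) = sqrt(0.086054 + 1.262794) = 1.1614

1.1614 m


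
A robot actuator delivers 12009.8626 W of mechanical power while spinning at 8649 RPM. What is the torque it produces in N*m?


omega = 8649 * 2*pi/60 = 905.721162 rad/s
tau = P / omega = 12009.8626 / 905.721162 = 13.2600

13.2600 N*m


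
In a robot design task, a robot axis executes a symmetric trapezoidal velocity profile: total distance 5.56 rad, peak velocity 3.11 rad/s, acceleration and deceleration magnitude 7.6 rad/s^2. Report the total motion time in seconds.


t_acc = v/a = 3.11/7.6 = 0.409211 s
d_acc = v^2/(2a) = 0.636322 rad (each ramp)
d_cruise = 5.56 - 2*0.636322 = 4.287356 rad
t_cruise = 4.287356/3.11 = 1.378571 s
t_total = 2*0.409211 + 1.378571 = 2.1970

2.1970 s


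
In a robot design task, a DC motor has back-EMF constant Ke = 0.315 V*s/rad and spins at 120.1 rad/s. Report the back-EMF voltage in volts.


V_emf = Ke * omega = 0.315*120.1 = 37.8315

37.8315 V


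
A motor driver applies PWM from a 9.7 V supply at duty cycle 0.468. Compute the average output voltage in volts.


V_avg = V_supply * D = 9.7*0.468 = 4.5396

4.5396 V


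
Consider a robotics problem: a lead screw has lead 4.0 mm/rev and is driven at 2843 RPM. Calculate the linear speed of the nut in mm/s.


v = lead * (RPM/60) = 4.0*2843/60 = 189.5333

189.5333 mm/s


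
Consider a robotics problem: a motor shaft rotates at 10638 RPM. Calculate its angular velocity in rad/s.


omega = 10638 * 2*pi/60 = 1114.0088

1114.0088 rad/s


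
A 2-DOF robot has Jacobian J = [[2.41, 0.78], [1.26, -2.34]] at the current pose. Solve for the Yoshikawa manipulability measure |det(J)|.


det(J) = 2.41*-2.34 - (0.78)*(1.26) = -6.6222
|det(J)| = 6.6222

6.6222


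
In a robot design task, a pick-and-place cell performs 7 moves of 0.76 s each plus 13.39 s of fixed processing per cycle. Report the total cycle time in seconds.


T = 7*0.76 + 13.39 = 18.7100

18.7100 s


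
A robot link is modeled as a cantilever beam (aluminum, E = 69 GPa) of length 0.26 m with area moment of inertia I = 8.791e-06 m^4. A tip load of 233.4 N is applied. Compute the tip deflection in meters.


delta = F*L^3/(3*E*I) = 233.4*0.26^3/(3*6.900e+10*8.791e-06)
      = 4.1022384/1819737 = 2.2543e-06

2.2543e-06 m


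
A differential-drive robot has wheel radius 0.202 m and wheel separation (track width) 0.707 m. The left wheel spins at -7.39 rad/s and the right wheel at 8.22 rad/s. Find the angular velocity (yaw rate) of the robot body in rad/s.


omega = r*(wR - wL)/L = 0.202*(8.22 - (-7.39))/0.707 = 4.4600

4.4600 rad/s


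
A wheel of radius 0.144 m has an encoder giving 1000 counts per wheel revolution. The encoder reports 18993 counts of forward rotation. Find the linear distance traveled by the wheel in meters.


revs = 18993/1000 = 18.993000
d = revs * 2*pi*r = 18.993000 * 2*pi*0.144 = 17.1845

17.1845 m


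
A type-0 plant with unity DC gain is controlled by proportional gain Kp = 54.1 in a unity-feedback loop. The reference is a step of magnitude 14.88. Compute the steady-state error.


e_ss = R/(1 + Kp) = 14.88/(1 + 54.1) = 14.88/55.1000 = 0.2701

0.2701


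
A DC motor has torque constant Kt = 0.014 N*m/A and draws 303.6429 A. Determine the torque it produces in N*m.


tau = Kt * I = 0.014*303.6429 = 4.2510

4.2510 N*m


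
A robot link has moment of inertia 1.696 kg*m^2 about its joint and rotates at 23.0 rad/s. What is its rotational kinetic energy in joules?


KE = (1/2)*I*omega^2 = 0.5*1.696*23.0^2 = 448.5920

448.5920 J


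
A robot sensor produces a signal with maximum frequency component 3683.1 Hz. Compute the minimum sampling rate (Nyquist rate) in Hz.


f_s,min = 2*f_max = 2*3683.1 = 7366.2000

7366.2000 Hz


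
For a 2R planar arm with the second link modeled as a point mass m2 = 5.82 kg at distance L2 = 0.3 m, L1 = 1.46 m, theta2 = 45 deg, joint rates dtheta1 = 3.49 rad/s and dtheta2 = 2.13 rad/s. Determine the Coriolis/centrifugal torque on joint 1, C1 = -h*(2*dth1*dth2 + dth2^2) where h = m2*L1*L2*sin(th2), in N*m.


h = m2*L1*L2*sin(th2) = 5.82*1.46*0.3*sin(45 deg) = 1.802528
C1 = -h*(2*3.49*2.13 + 2.13^2) = -1.802528*19.4043 = -34.9768

-34.9768 N*m


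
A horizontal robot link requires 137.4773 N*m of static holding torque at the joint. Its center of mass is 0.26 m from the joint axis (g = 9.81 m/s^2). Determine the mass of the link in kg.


m = tau / (g*L) = 137.4773 / (9.81 * 0.26) = 53.9000

53.9000 kg


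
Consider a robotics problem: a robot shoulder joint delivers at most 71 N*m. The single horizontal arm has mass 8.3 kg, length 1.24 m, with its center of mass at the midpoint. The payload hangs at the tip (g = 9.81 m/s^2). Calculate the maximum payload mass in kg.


tau_arm = m_arm*g*(L/2) = 8.3*9.81*1.24/2 = 50.4823 N*m
tau_payload = tau_max - tau_arm = 71 - 50.4823 = 20.5177
m_payload = tau_payload / (g*L) = 20.5177 / (9.81*1.24) = 1.6867

1.6867 kg


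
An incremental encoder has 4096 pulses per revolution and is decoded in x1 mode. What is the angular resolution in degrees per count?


resolution = 360 / (PPR * 1) = 360 / 4096 = 0.0879

0.0879 degrees


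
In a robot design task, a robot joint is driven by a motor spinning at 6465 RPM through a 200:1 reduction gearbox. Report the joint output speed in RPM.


omega_joint = omega_motor / N = 6465 / 200 = 32.3250

32.3250 RPM


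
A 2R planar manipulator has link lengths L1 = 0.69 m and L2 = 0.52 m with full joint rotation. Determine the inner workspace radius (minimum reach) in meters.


r_min = |L1 - L2| = |0.69 - 0.52| = 0.1700

0.1700 m


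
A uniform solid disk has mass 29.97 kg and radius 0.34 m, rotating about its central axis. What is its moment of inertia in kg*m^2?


I = (1/2)*m*R^2 = 0.5*29.97*0.34^2 = 1.7323

1.7323 kg*m^2


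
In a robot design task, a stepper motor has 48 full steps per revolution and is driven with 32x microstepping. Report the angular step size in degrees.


step = 360/(48*32) = 360/1536 = 0.2344

0.2344 degrees


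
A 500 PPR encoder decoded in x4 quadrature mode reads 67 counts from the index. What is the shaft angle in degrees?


angle = counts * 360 / (PPR*4) = 67 * 360 / 2000 = 12.0600

12.0600 degrees


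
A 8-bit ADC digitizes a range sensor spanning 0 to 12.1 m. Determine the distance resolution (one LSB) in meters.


res = range / 2^n = 12.1/2^8 = 12.1/256 = 0.0473

0.0473 m


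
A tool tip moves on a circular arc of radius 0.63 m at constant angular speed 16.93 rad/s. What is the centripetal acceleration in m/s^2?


a_c = omega^2 * r = 16.93^2 * 0.63 = 180.5737

180.5737 m/s^2


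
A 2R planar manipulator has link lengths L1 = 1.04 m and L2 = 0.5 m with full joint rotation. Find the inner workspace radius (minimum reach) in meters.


r_min = |L1 - L2| = |1.04 - 0.5| = 0.5400

0.5400 m


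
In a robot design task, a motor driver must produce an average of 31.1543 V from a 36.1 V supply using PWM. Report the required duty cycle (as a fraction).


D = V_avg/V_supply = 31.1543/36.1 = 0.8630

0.8630


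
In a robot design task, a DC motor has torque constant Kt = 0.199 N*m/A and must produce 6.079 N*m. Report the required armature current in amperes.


I = tau / Kt = 6.079/0.199 = 30.5477

30.5477 A


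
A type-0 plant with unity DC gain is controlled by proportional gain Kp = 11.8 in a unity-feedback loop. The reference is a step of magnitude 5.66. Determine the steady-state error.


e_ss = R/(1 + Kp) = 5.66/(1 + 11.8) = 5.66/12.8000 = 0.4422

0.4422


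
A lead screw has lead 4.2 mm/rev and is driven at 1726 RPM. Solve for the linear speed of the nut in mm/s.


v = lead * (RPM/60) = 4.2*1726/60 = 120.8200

120.8200 mm/s


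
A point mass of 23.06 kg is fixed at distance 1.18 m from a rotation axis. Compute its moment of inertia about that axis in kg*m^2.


I = m*r^2 = 23.06*1.18^2 = 32.1087

32.1087 kg*m^2


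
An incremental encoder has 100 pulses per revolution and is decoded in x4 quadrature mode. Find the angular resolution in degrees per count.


resolution = 360 / (PPR * 4) = 360 / 400 = 0.9000

0.9000 degrees


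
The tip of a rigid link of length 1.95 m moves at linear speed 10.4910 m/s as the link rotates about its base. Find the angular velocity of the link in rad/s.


omega = v / L = 10.4910 / 1.95 = 5.3800

5.3800 rad/s


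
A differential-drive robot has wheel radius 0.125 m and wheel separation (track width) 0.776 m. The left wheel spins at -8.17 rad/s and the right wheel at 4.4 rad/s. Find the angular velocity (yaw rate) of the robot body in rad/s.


omega = r*(wR - wL)/L = 0.125*(4.4 - (-8.17))/0.776 = 2.0248

2.0248 rad/s


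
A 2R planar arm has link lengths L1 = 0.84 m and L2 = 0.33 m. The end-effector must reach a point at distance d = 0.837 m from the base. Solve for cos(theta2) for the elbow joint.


cos(th2) = (d^2 - L1^2 - L2^2)/(2*L1*L2) = (0.837^2 - 0.84^2 - 0.33^2)/(2*0.84*0.33) = -0.2055

-0.2055


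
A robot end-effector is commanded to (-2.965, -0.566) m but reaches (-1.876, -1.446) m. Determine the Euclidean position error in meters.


dx = -1.876 - (-2.965) = 1.0890, dy = -1.446 - (-0.566) = -0.8800
err = sqrt(1.185921 + 0.774400) = 1.4001

1.4001 m


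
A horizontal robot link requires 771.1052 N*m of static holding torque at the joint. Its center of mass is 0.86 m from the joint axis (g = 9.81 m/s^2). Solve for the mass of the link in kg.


m = tau / (g*L) = 771.1052 / (9.81 * 0.86) = 91.4000

91.4000 kg


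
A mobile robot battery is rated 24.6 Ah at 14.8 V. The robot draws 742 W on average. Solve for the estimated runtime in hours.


E = 24.6*14.8 = 364.0800 Wh
t = E/P = 364.0800/742 = 0.4907

0.4907 hours


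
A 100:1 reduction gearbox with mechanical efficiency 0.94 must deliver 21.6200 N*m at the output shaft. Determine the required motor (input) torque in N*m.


tau_in = tau_out / (N * eta) = 21.6200 / (100 * 0.94) = 0.2300

0.2300 N*m


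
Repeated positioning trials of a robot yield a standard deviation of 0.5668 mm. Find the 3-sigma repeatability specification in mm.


repeatability = 3*sigma = 3*0.5668 = 1.7004

1.7004 mm


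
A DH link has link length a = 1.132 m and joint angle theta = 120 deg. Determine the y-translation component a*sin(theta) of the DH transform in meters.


a*sin(theta) = 1.132*sin(120 deg) = 0.9803

0.9803 m


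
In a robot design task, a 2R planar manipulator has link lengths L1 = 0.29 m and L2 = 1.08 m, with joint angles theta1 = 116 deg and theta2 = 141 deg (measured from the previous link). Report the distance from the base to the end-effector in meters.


x = L1*cos(th1) + L2*cos(th1+th2) = -0.370075
y = L1*sin(th1) + L2*sin(th1+th2) = -0.791669
d = sqrt(x^2 + y^2) = sqrt(0.136956 + 0.626740) = 0.8739

0.8739 m


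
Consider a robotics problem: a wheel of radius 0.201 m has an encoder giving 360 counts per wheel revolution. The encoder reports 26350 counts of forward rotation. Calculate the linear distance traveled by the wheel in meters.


revs = 26350/360 = 73.194444
d = revs * 2*pi*r = 73.194444 * 2*pi*0.201 = 92.4387

92.4387 m


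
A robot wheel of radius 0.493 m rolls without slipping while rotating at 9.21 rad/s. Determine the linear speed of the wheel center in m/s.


v = omega * r = 9.21 * 0.493 = 4.5405

4.5405 m/s


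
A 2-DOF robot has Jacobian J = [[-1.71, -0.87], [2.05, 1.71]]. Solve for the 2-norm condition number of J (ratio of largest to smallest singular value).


JJ^T eigenvalues: trace(JJ^T) = 10.8076, det(JJ^T) = det(J)^2 = 1.30096836
s_max^2 = (10.8076 + sqrt(111.60034432))/2 = 10.68585321
s_min^2 = (10.8076 - sqrt(111.60034432))/2 = 0.12174679
kappa = s_max/s_min = sqrt(10.68585321/0.12174679) = 9.3686

9.3686


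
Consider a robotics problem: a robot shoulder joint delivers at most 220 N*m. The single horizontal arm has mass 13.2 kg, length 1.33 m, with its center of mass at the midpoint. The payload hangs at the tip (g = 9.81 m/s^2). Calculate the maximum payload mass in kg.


tau_arm = m_arm*g*(L/2) = 13.2*9.81*1.33/2 = 86.1122 N*m
tau_payload = tau_max - tau_arm = 220 - 86.1122 = 133.8878
m_payload = tau_payload / (g*L) = 133.8878 / (9.81*1.33) = 10.2617

10.2617 kg


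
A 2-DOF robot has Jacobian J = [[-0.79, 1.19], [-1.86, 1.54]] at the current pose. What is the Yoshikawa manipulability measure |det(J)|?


det(J) = -0.79*1.54 - (1.19)*(-1.86) = 0.9968
|det(J)| = 0.9968

0.9968


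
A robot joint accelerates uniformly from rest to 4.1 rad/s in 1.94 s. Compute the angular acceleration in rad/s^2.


alpha = delta_omega / t = 4.1 / 1.94 = 2.1134

2.1134 rad/s^2


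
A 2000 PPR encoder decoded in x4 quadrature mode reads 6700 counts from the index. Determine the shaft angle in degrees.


angle = counts * 360 / (PPR*4) = 6700 * 360 / 8000 = 301.5000

301.5000 degrees


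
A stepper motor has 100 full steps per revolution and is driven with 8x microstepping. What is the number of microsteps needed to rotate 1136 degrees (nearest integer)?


step_size = 360/(100*8) = 360/800 = 0.450000 deg
n = 1136/(360/800) = 1136*800/360 = 2524.4444 -> 2524

2524 steps


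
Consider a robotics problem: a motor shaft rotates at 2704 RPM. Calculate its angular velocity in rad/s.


omega = 2704 * 2*pi/60 = 283.1622

283.1622 rad/s


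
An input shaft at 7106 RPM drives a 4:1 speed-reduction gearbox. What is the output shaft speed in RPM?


omega_out = omega_in / N = 7106 / 4 = 1776.5000

1776.5000 RPM


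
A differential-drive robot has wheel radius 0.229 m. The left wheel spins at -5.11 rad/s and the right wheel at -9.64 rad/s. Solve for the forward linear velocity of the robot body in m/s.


v = r*(wR + wL)/2 = 0.229*(-9.64 + -5.11)/2 = -1.6889

-1.6889 m/s


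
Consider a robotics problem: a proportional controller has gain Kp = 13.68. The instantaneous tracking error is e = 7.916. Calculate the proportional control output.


u_P = Kp * e = 13.68 * 7.916 = 108.2909

108.2909


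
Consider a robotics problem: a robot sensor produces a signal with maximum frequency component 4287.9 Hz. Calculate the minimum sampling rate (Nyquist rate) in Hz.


f_s,min = 2*f_max = 2*4287.9 = 8575.8000

8575.8000 Hz


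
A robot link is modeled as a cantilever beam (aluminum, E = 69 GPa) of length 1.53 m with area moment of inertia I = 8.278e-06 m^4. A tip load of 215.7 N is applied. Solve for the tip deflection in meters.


delta = F*L^3/(3*E*I) = 215.7*1.53^3/(3*6.900e+10*8.278e-06)
      = 772.5461589/1713546 = 4.5085e-04

4.5085e-04 m


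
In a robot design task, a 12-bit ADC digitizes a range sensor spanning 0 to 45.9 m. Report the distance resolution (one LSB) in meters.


res = range / 2^n = 45.9/2^12 = 45.9/4096 = 0.0112

0.0112 m


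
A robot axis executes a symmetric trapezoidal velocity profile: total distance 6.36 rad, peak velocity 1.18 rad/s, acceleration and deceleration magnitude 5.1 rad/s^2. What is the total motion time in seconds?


t_acc = v/a = 1.18/5.1 = 0.231373 s
d_acc = v^2/(2a) = 0.136510 rad (each ramp)
d_cruise = 6.36 - 2*0.136510 = 6.086980 rad
t_cruise = 6.086980/1.18 = 5.158458 s
t_total = 2*0.231373 + 5.158458 = 5.6212

5.6212 s


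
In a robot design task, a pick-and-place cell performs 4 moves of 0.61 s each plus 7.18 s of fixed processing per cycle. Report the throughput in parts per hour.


T_cycle = 4*0.61 + 7.18 = 9.6200 s
rate = 3600/T = 374.2204

374.2204 parts/hour


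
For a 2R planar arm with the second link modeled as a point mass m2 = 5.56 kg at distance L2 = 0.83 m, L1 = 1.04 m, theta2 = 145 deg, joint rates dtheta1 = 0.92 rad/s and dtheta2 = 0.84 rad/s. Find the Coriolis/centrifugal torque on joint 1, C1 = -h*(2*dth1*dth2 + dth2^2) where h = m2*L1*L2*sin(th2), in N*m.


h = m2*L1*L2*sin(th2) = 5.56*1.04*0.83*sin(145 deg) = 2.752818
C1 = -h*(2*0.92*0.84 + 0.84^2) = -2.752818*2.2512 = -6.1971

-6.1971 N*m


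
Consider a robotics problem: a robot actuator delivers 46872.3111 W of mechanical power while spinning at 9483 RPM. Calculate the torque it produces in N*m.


omega = 9483 * 2*pi/60 = 993.057438 rad/s
tau = P / omega = 46872.3111 / 993.057438 = 47.2000

47.2000 N*m


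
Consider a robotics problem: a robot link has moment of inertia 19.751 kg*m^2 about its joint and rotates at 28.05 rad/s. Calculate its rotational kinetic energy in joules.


KE = (1/2)*I*omega^2 = 0.5*19.751*28.05^2 = 7770.0681

7770.0681 J
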